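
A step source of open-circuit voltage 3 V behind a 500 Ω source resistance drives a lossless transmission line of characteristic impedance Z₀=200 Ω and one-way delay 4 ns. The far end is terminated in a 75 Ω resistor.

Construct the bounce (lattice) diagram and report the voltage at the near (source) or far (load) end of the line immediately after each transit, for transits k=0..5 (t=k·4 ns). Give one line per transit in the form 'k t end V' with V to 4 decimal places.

0 0 source 0.8571
1 4 load 0.4675
2 8 source 0.3006
3 12 load 0.3765
4 16 source 0.4090
5 20 load 0.3942

Γ_L=-0.454545, Γ_S=0.428571; launch V₁=3·200/700=0.857143
k=0 src: V=0.8571
k=1 load: inc=0.857143, refl=0.857143·-0.454545=-0.3896; V=0.000000+0.857143+-0.389610=0.4675
k=2 src: inc=-0.389610, refl=-0.389610·0.428571=-0.1670; V=0.857143+-0.389610+-0.166976=0.3006
k=3 load: inc=-0.166976, refl=-0.166976·-0.454545=0.0759; V=0.467532+-0.166976+0.075898=0.3765
k=4 src: inc=0.075898, refl=0.075898·0.428571=0.0325; V=0.300557+0.075898+0.032528=0.4090
k=5 load: inc=0.032528, refl=0.032528·-0.454545=-0.0148; V=0.376455+0.032528+-0.014785=0.3942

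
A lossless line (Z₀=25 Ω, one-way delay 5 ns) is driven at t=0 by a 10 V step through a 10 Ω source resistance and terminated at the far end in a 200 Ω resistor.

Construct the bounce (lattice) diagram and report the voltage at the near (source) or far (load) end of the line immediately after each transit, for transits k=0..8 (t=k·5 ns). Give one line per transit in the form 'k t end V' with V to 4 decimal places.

Γ_L=0.777778, Γ_S=-0.428571; launch V₁=10·25/35=7.142857
k=0 src: V=7.1429
k=1 load: inc=7.142857, refl=7.142857·0.777778=5.5556; V=0.000000+7.142857+5.555556=12.6984
k=2 src: inc=5.555556, refl=5.555556·-0.428571=-2.3810; V=7.142857+5.555556+-2.380952=10.3175
k=3 load: inc=-2.380952, refl=-2.380952·0.777778=-1.8519; V=12.698413+-2.380952+-1.851852=8.4656
k=4 src: inc=-1.851852, refl=-1.851852·-0.428571=0.7937; V=10.317460+-1.851852+0.793651=9.2593
k=5 load: inc=0.793651, refl=0.793651·0.777778=0.6173; V=8.465608+0.793651+0.617284=9.8765
k=6 src: inc=0.617284, refl=0.617284·-0.428571=-0.2646; V=9.259259+0.617284+-0.264550=9.6120
k=7 load: inc=-0.264550, refl=-0.264550·0.777778=-0.2058; V=9.876543+-0.264550+-0.205761=9.4062
k=8 src: inc=-0.205761, refl=-0.205761·-0.428571=0.0882; V=9.611993+-0.205761+0.088183=9.4944

0 0 source 7.1429
1 5 load 12.6984
2 10 source 10.3175
3 15 load 8.4656
4 20 source 9.2593
5 25 load 9.8765
6 30 source 9.6120
7 35 load 9.4062
8 40 source 9.4944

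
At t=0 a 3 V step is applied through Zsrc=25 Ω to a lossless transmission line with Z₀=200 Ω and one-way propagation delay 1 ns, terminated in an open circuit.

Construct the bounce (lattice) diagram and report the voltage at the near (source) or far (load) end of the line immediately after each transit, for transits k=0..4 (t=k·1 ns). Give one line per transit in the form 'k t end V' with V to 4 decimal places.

Γ_L=1.000000, Γ_S=-0.777778; launch V₁=3·200/225=2.666667
k=0 src: V=2.6667
k=1 load: inc=2.666667, refl=2.666667·1.000000=2.6667; V=0.000000+2.666667+2.666667=5.3333
k=2 src: inc=2.666667, refl=2.666667·-0.777778=-2.0741; V=2.666667+2.666667+-2.074074=3.2593
k=3 load: inc=-2.074074, refl=-2.074074·1.000000=-2.0741; V=5.333333+-2.074074+-2.074074=1.1852
k=4 src: inc=-2.074074, refl=-2.074074·-0.777778=1.6132; V=3.259259+-2.074074+1.613169=2.7984

0 0 source 2.6667
1 1 load 5.3333
2 2 source 3.2593
3 3 load 1.1852
4 4 source 2.7984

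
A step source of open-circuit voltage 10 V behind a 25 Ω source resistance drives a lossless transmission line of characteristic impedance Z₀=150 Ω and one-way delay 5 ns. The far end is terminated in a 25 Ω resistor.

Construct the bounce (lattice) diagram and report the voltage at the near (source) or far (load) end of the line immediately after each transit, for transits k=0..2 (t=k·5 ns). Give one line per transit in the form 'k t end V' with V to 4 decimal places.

0 0 source 8.5714
1 5 load 2.4490
2 10 source 6.8222

Γ_L=-0.714286, Γ_S=-0.714286; launch V₁=10·150/175=8.571429
k=0 src: V=8.5714
k=1 load: inc=8.571429, refl=8.571429·-0.714286=-6.1224; V=0.000000+8.571429+-6.122449=2.4490
k=2 src: inc=-6.122449, refl=-6.122449·-0.714286=4.3732; V=8.571429+-6.122449+4.373178=6.8222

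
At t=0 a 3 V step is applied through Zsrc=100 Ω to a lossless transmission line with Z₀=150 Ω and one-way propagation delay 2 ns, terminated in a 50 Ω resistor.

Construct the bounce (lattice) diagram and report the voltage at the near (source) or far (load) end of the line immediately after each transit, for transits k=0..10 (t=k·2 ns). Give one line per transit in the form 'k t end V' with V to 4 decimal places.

0 0 source 1.8000
1 2 load 0.9000
2 4 source 1.0800
3 6 load 0.9900
4 8 source 1.0080
5 10 load 0.9990
6 12 source 1.0008
7 14 load 0.9999
8 16 source 1.0001
9 18 load 1.0000
10 20 source 1.0000

Γ_L=-0.500000, Γ_S=-0.200000; launch V₁=3·150/250=1.800000
k=0 src: V=1.8000
k=1 load: inc=1.800000, refl=1.800000·-0.500000=-0.9000; V=0.000000+1.800000+-0.900000=0.9000
k=2 src: inc=-0.900000, refl=-0.900000·-0.200000=0.1800; V=1.800000+-0.900000+0.180000=1.0800
k=3 load: inc=0.180000, refl=0.180000·-0.500000=-0.0900; V=0.900000+0.180000+-0.090000=0.9900
k=4 src: inc=-0.090000, refl=-0.090000·-0.200000=0.0180; V=1.080000+-0.090000+0.018000=1.0080
k=5 load: inc=0.018000, refl=0.018000·-0.500000=-0.0090; V=0.990000+0.018000+-0.009000=0.9990
k=6 src: inc=-0.009000, refl=-0.009000·-0.200000=0.0018; V=1.008000+-0.009000+0.001800=1.0008
k=7 load: inc=0.001800, refl=0.001800·-0.500000=-0.0009; V=0.999000+0.001800+-0.000900=0.9999
k=8 src: inc=-0.000900, refl=-0.000900·-0.200000=0.0002; V=1.000800+-0.000900+0.000180=1.0001
k=9 load: inc=0.000180, refl=0.000180·-0.500000=-0.0001; V=0.999900+0.000180+-0.000090=1.0000
k=10 src: inc=-0.000090, refl=-0.000090·-0.200000=0.0000; V=1.000080+-0.000090+0.000018=1.0000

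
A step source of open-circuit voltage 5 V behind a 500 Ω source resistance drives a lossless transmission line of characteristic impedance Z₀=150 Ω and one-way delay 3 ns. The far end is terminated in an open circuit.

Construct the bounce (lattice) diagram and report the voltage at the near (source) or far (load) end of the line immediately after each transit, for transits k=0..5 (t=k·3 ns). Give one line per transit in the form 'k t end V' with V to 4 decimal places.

Γ_L=1.000000, Γ_S=0.538462; launch V₁=5·150/650=1.153846
k=0 src: V=1.1538
k=1 load: inc=1.153846, refl=1.153846·1.000000=1.1538; V=0.000000+1.153846+1.153846=2.3077
k=2 src: inc=1.153846, refl=1.153846·0.538462=0.6213; V=1.153846+1.153846+0.621302=2.9290
k=3 load: inc=0.621302, refl=0.621302·1.000000=0.6213; V=2.307692+0.621302+0.621302=3.5503
k=4 src: inc=0.621302, refl=0.621302·0.538462=0.3345; V=2.928994+0.621302+0.334547=3.8848
k=5 load: inc=0.334547, refl=0.334547·1.000000=0.3345; V=3.550296+0.334547+0.334547=4.2194

0 0 source 1.1538
1 3 load 2.3077
2 6 source 2.9290
3 9 load 3.5503
4 12 source 3.8848
5 15 load 4.2194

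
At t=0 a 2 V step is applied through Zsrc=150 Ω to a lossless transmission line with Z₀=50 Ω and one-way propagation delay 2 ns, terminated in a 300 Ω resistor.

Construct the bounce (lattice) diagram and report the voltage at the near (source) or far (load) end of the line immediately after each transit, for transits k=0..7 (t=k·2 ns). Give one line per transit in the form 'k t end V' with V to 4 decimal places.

Γ_L=0.714286, Γ_S=0.500000; launch V₁=2·50/200=0.500000
k=0 src: V=0.5000
k=1 load: inc=0.500000, refl=0.500000·0.714286=0.3571; V=0.000000+0.500000+0.357143=0.8571
k=2 src: inc=0.357143, refl=0.357143·0.500000=0.1786; V=0.500000+0.357143+0.178571=1.0357
k=3 load: inc=0.178571, refl=0.178571·0.714286=0.1276; V=0.857143+0.178571+0.127551=1.1633
k=4 src: inc=0.127551, refl=0.127551·0.500000=0.0638; V=1.035714+0.127551+0.063776=1.2270
k=5 load: inc=0.063776, refl=0.063776·0.714286=0.0456; V=1.163265+0.063776+0.045554=1.2726
k=6 src: inc=0.045554, refl=0.045554·0.500000=0.0228; V=1.227041+0.045554+0.022777=1.2954
k=7 load: inc=0.022777, refl=0.022777·0.714286=0.0163; V=1.272595+0.022777+0.016269=1.3116

0 0 source 0.5000
1 2 load 0.8571
2 4 source 1.0357
3 6 load 1.1633
4 8 source 1.2270
5 10 load 1.2726
6 12 source 1.2954
7 14 load 1.3116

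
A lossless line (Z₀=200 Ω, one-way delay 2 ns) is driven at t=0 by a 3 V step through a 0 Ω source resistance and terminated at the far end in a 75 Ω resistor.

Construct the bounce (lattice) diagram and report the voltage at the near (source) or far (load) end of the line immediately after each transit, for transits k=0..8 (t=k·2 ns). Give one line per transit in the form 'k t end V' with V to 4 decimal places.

0 0 source 3.0000
1 2 load 1.6364
2 4 source 3.0000
3 6 load 2.3802
4 8 source 3.0000
5 10 load 2.7183
6 12 source 3.0000
7 14 load 2.8719
8 16 source 3.0000

Γ_L=-0.454545, Γ_S=-1.000000; launch V₁=3·200/200=3.000000
k=0 src: V=3.0000
k=1 load: inc=3.000000, refl=3.000000·-0.454545=-1.3636; V=0.000000+3.000000+-1.363636=1.6364
k=2 src: inc=-1.363636, refl=-1.363636·-1.000000=1.3636; V=3.000000+-1.363636+1.363636=3.0000
k=3 load: inc=1.363636, refl=1.363636·-0.454545=-0.6198; V=1.636364+1.363636+-0.619835=2.3802
k=4 src: inc=-0.619835, refl=-0.619835·-1.000000=0.6198; V=3.000000+-0.619835+0.619835=3.0000
k=5 load: inc=0.619835, refl=0.619835·-0.454545=-0.2817; V=2.380165+0.619835+-0.281743=2.7183
k=6 src: inc=-0.281743, refl=-0.281743·-1.000000=0.2817; V=3.000000+-0.281743+0.281743=3.0000
k=7 load: inc=0.281743, refl=0.281743·-0.454545=-0.1281; V=2.718257+0.281743+-0.128065=2.8719
k=8 src: inc=-0.128065, refl=-0.128065·-1.000000=0.1281; V=3.000000+-0.128065+0.128065=3.0000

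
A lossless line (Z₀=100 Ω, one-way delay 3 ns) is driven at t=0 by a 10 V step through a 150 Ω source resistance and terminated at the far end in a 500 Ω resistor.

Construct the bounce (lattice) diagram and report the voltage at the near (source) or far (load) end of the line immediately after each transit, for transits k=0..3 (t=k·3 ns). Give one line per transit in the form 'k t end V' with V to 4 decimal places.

0 0 source 4.0000
1 3 load 6.6667
2 6 source 7.2000
3 9 load 7.5556

Γ_L=0.666667, Γ_S=0.200000; launch V₁=10·100/250=4.000000
k=0 src: V=4.0000
k=1 load: inc=4.000000, refl=4.000000·0.666667=2.6667; V=0.000000+4.000000+2.666667=6.6667
k=2 src: inc=2.666667, refl=2.666667·0.200000=0.5333; V=4.000000+2.666667+0.533333=7.2000
k=3 load: inc=0.533333, refl=0.533333·0.666667=0.3556; V=6.666667+0.533333+0.355556=7.5556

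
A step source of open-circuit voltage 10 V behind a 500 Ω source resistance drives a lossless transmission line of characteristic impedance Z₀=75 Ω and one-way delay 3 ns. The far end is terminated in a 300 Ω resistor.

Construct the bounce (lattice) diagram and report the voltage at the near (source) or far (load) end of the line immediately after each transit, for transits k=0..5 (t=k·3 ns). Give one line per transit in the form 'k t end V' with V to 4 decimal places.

0 0 source 1.3043
1 3 load 2.0870
2 6 source 2.6654
3 9 load 3.0125
4 12 source 3.2690
5 15 load 3.4229

Γ_L=0.600000, Γ_S=0.739130; launch V₁=10·75/575=1.304348
k=0 src: V=1.3043
k=1 load: inc=1.304348, refl=1.304348·0.600000=0.7826; V=0.000000+1.304348+0.782609=2.0870
k=2 src: inc=0.782609, refl=0.782609·0.739130=0.5784; V=1.304348+0.782609+0.578450=2.6654
k=3 load: inc=0.578450, refl=0.578450·0.600000=0.3471; V=2.086957+0.578450+0.347070=3.0125
k=4 src: inc=0.347070, refl=0.347070·0.739130=0.2565; V=2.665406+0.347070+0.256530=3.2690
k=5 load: inc=0.256530, refl=0.256530·0.600000=0.1539; V=3.012476+0.256530+0.153918=3.4229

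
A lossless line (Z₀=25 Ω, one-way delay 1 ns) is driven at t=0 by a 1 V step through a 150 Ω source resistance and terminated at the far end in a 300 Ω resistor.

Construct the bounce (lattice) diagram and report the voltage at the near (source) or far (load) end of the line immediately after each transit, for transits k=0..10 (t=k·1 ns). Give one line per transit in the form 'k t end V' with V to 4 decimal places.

Γ_L=0.846154, Γ_S=0.714286; launch V₁=1·25/175=0.142857
k=0 src: V=0.1429
k=1 load: inc=0.142857, refl=0.142857·0.846154=0.1209; V=0.000000+0.142857+0.120879=0.2637
k=2 src: inc=0.120879, refl=0.120879·0.714286=0.0863; V=0.142857+0.120879+0.086342=0.3501
k=3 load: inc=0.086342, refl=0.086342·0.846154=0.0731; V=0.263736+0.086342+0.073059=0.4231
k=4 src: inc=0.073059, refl=0.073059·0.714286=0.0522; V=0.350078+0.073059+0.052185=0.4753
k=5 load: inc=0.052185, refl=0.052185·0.846154=0.0442; V=0.423137+0.052185+0.044156=0.5195
k=6 src: inc=0.044156, refl=0.044156·0.714286=0.0315; V=0.475322+0.044156+0.031540=0.5510
k=7 load: inc=0.031540, refl=0.031540·0.846154=0.0267; V=0.519479+0.031540+0.026688=0.5777
k=8 src: inc=0.026688, refl=0.026688·0.714286=0.0191; V=0.551019+0.026688+0.019063=0.5968
k=9 load: inc=0.019063, refl=0.019063·0.846154=0.0161; V=0.577707+0.019063+0.016130=0.6129
k=10 src: inc=0.016130, refl=0.016130·0.714286=0.0115; V=0.596770+0.016130+0.011521=0.6244

0 0 source 0.1429
1 1 load 0.2637
2 2 source 0.3501
3 3 load 0.4231
4 4 source 0.4753
5 5 load 0.5195
6 6 source 0.5510
7 7 load 0.5777
8 8 source 0.5968
9 9 load 0.6129
10 10 source 0.6244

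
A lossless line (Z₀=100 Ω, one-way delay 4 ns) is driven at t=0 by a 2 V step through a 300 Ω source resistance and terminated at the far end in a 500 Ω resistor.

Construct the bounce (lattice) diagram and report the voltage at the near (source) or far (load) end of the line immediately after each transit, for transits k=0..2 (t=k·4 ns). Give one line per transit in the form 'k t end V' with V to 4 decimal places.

0 0 source 0.5000
1 4 load 0.8333
2 8 source 1.0000

Γ_L=0.666667, Γ_S=0.500000; launch V₁=2·100/400=0.500000
k=0 src: V=0.5000
k=1 load: inc=0.500000, refl=0.500000·0.666667=0.3333; V=0.000000+0.500000+0.333333=0.8333
k=2 src: inc=0.333333, refl=0.333333·0.500000=0.1667; V=0.500000+0.333333+0.166667=1.0000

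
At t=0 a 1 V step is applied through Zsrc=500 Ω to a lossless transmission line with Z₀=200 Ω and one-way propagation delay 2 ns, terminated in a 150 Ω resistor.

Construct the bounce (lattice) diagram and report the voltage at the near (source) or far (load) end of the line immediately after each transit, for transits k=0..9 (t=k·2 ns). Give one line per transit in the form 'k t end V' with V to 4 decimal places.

Γ_L=-0.142857, Γ_S=0.428571; launch V₁=1·200/700=0.285714
k=0 src: V=0.2857
k=1 load: inc=0.285714, refl=0.285714·-0.142857=-0.0408; V=0.000000+0.285714+-0.040816=0.2449
k=2 src: inc=-0.040816, refl=-0.040816·0.428571=-0.0175; V=0.285714+-0.040816+-0.017493=0.2274
k=3 load: inc=-0.017493, refl=-0.017493·-0.142857=0.0025; V=0.244898+-0.017493+0.002499=0.2299
k=4 src: inc=0.002499, refl=0.002499·0.428571=0.0011; V=0.227405+0.002499+0.001071=0.2310
k=5 load: inc=0.001071, refl=0.001071·-0.142857=-0.0002; V=0.229904+0.001071+-0.000153=0.2308
k=6 src: inc=-0.000153, refl=-0.000153·0.428571=-0.0001; V=0.230975+-0.000153+-0.000066=0.2308
k=7 load: inc=-0.000066, refl=-0.000066·-0.142857=0.0000; V=0.230822+-0.000066+0.000009=0.2308
k=8 src: inc=0.000009, refl=0.000009·0.428571=0.0000; V=0.230757+0.000009+0.000004=0.2308
k=9 load: inc=0.000004, refl=0.000004·-0.142857=-0.0000; V=0.230766+0.000004+-0.000001=0.2308

0 0 source 0.2857
1 2 load 0.2449
2 4 source 0.2274
3 6 load 0.2299
4 8 source 0.2310
5 10 load 0.2308
6 12 source 0.2308
7 14 load 0.2308
8 16 source 0.2308
9 18 load 0.2308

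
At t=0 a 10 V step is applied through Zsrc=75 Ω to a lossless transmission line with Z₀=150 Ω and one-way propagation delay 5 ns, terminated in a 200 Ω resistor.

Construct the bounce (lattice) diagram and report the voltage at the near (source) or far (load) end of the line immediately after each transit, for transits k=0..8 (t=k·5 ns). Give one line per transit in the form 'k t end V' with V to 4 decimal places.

Γ_L=0.142857, Γ_S=-0.333333; launch V₁=10·150/225=6.666667
k=0 src: V=6.6667
k=1 load: inc=6.666667, refl=6.666667·0.142857=0.9524; V=0.000000+6.666667+0.952381=7.6190
k=2 src: inc=0.952381, refl=0.952381·-0.333333=-0.3175; V=6.666667+0.952381+-0.317460=7.3016
k=3 load: inc=-0.317460, refl=-0.317460·0.142857=-0.0454; V=7.619048+-0.317460+-0.045351=7.2562
k=4 src: inc=-0.045351, refl=-0.045351·-0.333333=0.0151; V=7.301587+-0.045351+0.015117=7.2714
k=5 load: inc=0.015117, refl=0.015117·0.142857=0.0022; V=7.256236+0.015117+0.002160=7.2735
k=6 src: inc=0.002160, refl=0.002160·-0.333333=-0.0007; V=7.271353+0.002160+-0.000720=7.2728
k=7 load: inc=-0.000720, refl=-0.000720·0.142857=-0.0001; V=7.273513+-0.000720+-0.000103=7.2727
k=8 src: inc=-0.000103, refl=-0.000103·-0.333333=0.0000; V=7.272793+-0.000103+0.000034=7.2727

0 0 source 6.6667
1 5 load 7.6190
2 10 source 7.3016
3 15 load 7.2562
4 20 source 7.2714
5 25 load 7.2735
6 30 source 7.2728
7 35 load 7.2727
8 40 source 7.2727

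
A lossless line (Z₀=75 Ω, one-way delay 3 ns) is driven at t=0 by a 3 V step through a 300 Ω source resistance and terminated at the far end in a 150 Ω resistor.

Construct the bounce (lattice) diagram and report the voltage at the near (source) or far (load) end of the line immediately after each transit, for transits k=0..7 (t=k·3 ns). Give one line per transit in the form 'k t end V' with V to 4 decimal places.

Γ_L=0.333333, Γ_S=0.600000; launch V₁=3·75/375=0.600000
k=0 src: V=0.6000
k=1 load: inc=0.600000, refl=0.600000·0.333333=0.2000; V=0.000000+0.600000+0.200000=0.8000
k=2 src: inc=0.200000, refl=0.200000·0.600000=0.1200; V=0.600000+0.200000+0.120000=0.9200
k=3 load: inc=0.120000, refl=0.120000·0.333333=0.0400; V=0.800000+0.120000+0.040000=0.9600
k=4 src: inc=0.040000, refl=0.040000·0.600000=0.0240; V=0.920000+0.040000+0.024000=0.9840
k=5 load: inc=0.024000, refl=0.024000·0.333333=0.0080; V=0.960000+0.024000+0.008000=0.9920
k=6 src: inc=0.008000, refl=0.008000·0.600000=0.0048; V=0.984000+0.008000+0.004800=0.9968
k=7 load: inc=0.004800, refl=0.004800·0.333333=0.0016; V=0.992000+0.004800+0.001600=0.9984

0 0 source 0.6000
1 3 load 0.8000
2 6 source 0.9200
3 9 load 0.9600
4 12 source 0.9840
5 15 load 0.9920
6 18 source 0.9968
7 21 load 0.9984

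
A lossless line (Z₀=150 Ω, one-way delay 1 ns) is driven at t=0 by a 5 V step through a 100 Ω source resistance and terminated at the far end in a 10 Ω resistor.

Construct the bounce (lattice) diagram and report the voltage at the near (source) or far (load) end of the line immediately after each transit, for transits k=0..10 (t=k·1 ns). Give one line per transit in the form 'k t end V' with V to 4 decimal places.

Γ_L=-0.875000, Γ_S=-0.200000; launch V₁=5·150/250=3.000000
k=0 src: V=3.0000
k=1 load: inc=3.000000, refl=3.000000·-0.875000=-2.6250; V=0.000000+3.000000+-2.625000=0.3750
k=2 src: inc=-2.625000, refl=-2.625000·-0.200000=0.5250; V=3.000000+-2.625000+0.525000=0.9000
k=3 load: inc=0.525000, refl=0.525000·-0.875000=-0.4594; V=0.375000+0.525000+-0.459375=0.4406
k=4 src: inc=-0.459375, refl=-0.459375·-0.200000=0.0919; V=0.900000+-0.459375+0.091875=0.5325
k=5 load: inc=0.091875, refl=0.091875·-0.875000=-0.0804; V=0.440625+0.091875+-0.080391=0.4521
k=6 src: inc=-0.080391, refl=-0.080391·-0.200000=0.0161; V=0.532500+-0.080391+0.016078=0.4682
k=7 load: inc=0.016078, refl=0.016078·-0.875000=-0.0141; V=0.452109+0.016078+-0.014068=0.4541
k=8 src: inc=-0.014068, refl=-0.014068·-0.200000=0.0028; V=0.468187+-0.014068+0.002814=0.4569
k=9 load: inc=0.002814, refl=0.002814·-0.875000=-0.0025; V=0.454119+0.002814+-0.002462=0.4545
k=10 src: inc=-0.002462, refl=-0.002462·-0.200000=0.0005; V=0.456933+-0.002462+0.000492=0.4550

0 0 source 3.0000
1 1 load 0.3750
2 2 source 0.9000
3 3 load 0.4406
4 4 source 0.5325
5 5 load 0.4521
6 6 source 0.4682
7 7 load 0.4541
8 8 source 0.4569
9 9 load 0.4545
10 10 source 0.4550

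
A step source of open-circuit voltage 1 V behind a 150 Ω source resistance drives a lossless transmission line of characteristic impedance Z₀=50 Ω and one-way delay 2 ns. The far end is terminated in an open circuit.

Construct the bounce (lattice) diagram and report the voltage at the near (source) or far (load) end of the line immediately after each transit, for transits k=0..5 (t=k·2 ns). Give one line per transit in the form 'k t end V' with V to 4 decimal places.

0 0 source 0.2500
1 2 load 0.5000
2 4 source 0.6250
3 6 load 0.7500
4 8 source 0.8125
5 10 load 0.8750

Γ_L=1.000000, Γ_S=0.500000; launch V₁=1·50/200=0.250000
k=0 src: V=0.2500
k=1 load: inc=0.250000, refl=0.250000·1.000000=0.2500; V=0.000000+0.250000+0.250000=0.5000
k=2 src: inc=0.250000, refl=0.250000·0.500000=0.1250; V=0.250000+0.250000+0.125000=0.6250
k=3 load: inc=0.125000, refl=0.125000·1.000000=0.1250; V=0.500000+0.125000+0.125000=0.7500
k=4 src: inc=0.125000, refl=0.125000·0.500000=0.0625; V=0.625000+0.125000+0.062500=0.8125
k=5 load: inc=0.062500, refl=0.062500·1.000000=0.0625; V=0.750000+0.062500+0.062500=0.8750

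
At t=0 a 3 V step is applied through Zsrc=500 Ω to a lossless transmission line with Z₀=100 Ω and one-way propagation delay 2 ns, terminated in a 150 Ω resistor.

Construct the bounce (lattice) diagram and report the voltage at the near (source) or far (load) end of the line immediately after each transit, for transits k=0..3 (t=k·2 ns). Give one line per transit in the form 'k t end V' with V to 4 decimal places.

0 0 source 0.5000
1 2 load 0.6000
2 4 source 0.6667
3 6 load 0.6800

Γ_L=0.200000, Γ_S=0.666667; launch V₁=3·100/600=0.500000
k=0 src: V=0.5000
k=1 load: inc=0.500000, refl=0.500000·0.200000=0.1000; V=0.000000+0.500000+0.100000=0.6000
k=2 src: inc=0.100000, refl=0.100000·0.666667=0.0667; V=0.500000+0.100000+0.066667=0.6667
k=3 load: inc=0.066667, refl=0.066667·0.200000=0.0133; V=0.600000+0.066667+0.013333=0.6800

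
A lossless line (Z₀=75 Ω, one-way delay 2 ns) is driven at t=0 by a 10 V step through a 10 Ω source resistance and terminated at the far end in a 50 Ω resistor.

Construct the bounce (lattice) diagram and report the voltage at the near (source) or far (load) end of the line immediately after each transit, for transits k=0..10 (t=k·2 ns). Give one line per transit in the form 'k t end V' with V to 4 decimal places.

Γ_L=-0.200000, Γ_S=-0.764706; launch V₁=10·75/85=8.823529
k=0 src: V=8.8235
k=1 load: inc=8.823529, refl=8.823529·-0.200000=-1.7647; V=0.000000+8.823529+-1.764706=7.0588
k=2 src: inc=-1.764706, refl=-1.764706·-0.764706=1.3495; V=8.823529+-1.764706+1.349481=8.4083
k=3 load: inc=1.349481, refl=1.349481·-0.200000=-0.2699; V=7.058824+1.349481+-0.269896=8.1384
k=4 src: inc=-0.269896, refl=-0.269896·-0.764706=0.2064; V=8.408304+-0.269896+0.206391=8.3448
k=5 load: inc=0.206391, refl=0.206391·-0.200000=-0.0413; V=8.138408+0.206391+-0.041278=8.3035
k=6 src: inc=-0.041278, refl=-0.041278·-0.764706=0.0316; V=8.344800+-0.041278+0.031566=8.3351
k=7 load: inc=0.031566, refl=0.031566·-0.200000=-0.0063; V=8.303521+0.031566+-0.006313=8.3288
k=8 src: inc=-0.006313, refl=-0.006313·-0.764706=0.0048; V=8.335087+-0.006313+0.004828=8.3336
k=9 load: inc=0.004828, refl=0.004828·-0.200000=-0.0010; V=8.328774+0.004828+-0.000966=8.3326
k=10 src: inc=-0.000966, refl=-0.000966·-0.764706=0.0007; V=8.333602+-0.000966+0.000738=8.3334

0 0 source 8.8235
1 2 load 7.0588
2 4 source 8.4083
3 6 load 8.1384
4 8 source 8.3448
5 10 load 8.3035
6 12 source 8.3351
7 14 load 8.3288
8 16 source 8.3336
9 18 load 8.3326
10 20 source 8.3334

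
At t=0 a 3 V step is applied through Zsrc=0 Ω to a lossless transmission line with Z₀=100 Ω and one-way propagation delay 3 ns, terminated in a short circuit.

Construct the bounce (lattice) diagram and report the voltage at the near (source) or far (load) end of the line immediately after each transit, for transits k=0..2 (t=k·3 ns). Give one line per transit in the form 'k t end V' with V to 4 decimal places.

0 0 source 3.0000
1 3 load 0.0000
2 6 source 3.0000

Γ_L=-1.000000, Γ_S=-1.000000; launch V₁=3·100/100=3.000000
k=0 src: V=3.0000
k=1 load: inc=3.000000, refl=3.000000·-1.000000=-3.0000; V=0.000000+3.000000+-3.000000=0.0000
k=2 src: inc=-3.000000, refl=-3.000000·-1.000000=3.0000; V=3.000000+-3.000000+3.000000=3.0000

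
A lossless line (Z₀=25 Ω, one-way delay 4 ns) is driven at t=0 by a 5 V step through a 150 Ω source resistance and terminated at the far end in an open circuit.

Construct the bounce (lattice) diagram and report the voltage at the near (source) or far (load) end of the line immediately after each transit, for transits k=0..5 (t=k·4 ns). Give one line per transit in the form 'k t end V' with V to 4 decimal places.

0 0 source 0.7143
1 4 load 1.4286
2 8 source 1.9388
3 12 load 2.4490
4 16 source 2.8134
5 20 load 3.1778

Γ_L=1.000000, Γ_S=0.714286; launch V₁=5·25/175=0.714286
k=0 src: V=0.7143
k=1 load: inc=0.714286, refl=0.714286·1.000000=0.7143; V=0.000000+0.714286+0.714286=1.4286
k=2 src: inc=0.714286, refl=0.714286·0.714286=0.5102; V=0.714286+0.714286+0.510204=1.9388
k=3 load: inc=0.510204, refl=0.510204·1.000000=0.5102; V=1.428571+0.510204+0.510204=2.4490
k=4 src: inc=0.510204, refl=0.510204·0.714286=0.3644; V=1.938776+0.510204+0.364431=2.8134
k=5 load: inc=0.364431, refl=0.364431·1.000000=0.3644; V=2.448980+0.364431+0.364431=3.1778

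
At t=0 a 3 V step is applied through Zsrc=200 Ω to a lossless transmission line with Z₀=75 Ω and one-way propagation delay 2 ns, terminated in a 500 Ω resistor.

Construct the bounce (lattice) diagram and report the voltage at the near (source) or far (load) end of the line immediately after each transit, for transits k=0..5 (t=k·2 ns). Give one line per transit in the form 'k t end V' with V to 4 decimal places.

Γ_L=0.739130, Γ_S=0.454545; launch V₁=3·75/275=0.818182
k=0 src: V=0.8182
k=1 load: inc=0.818182, refl=0.818182·0.739130=0.6047; V=0.000000+0.818182+0.604743=1.4229
k=2 src: inc=0.604743, refl=0.604743·0.454545=0.2749; V=0.818182+0.604743+0.274883=1.6978
k=3 load: inc=0.274883, refl=0.274883·0.739130=0.2032; V=1.422925+0.274883+0.203175=1.9010
k=4 src: inc=0.203175, refl=0.203175·0.454545=0.0924; V=1.697808+0.203175+0.092352=1.9933
k=5 load: inc=0.092352, refl=0.092352·0.739130=0.0683; V=1.900983+0.092352+0.068260=2.0616

0 0 source 0.8182
1 2 load 1.4229
2 4 source 1.6978
3 6 load 1.9010
4 8 source 1.9933
5 10 load 2.0616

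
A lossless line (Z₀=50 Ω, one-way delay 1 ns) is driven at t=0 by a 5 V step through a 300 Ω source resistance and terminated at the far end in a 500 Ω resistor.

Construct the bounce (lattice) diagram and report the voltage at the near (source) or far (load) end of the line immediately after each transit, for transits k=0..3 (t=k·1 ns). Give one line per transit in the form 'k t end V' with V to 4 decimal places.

Γ_L=0.818182, Γ_S=0.714286; launch V₁=5·50/350=0.714286
k=0 src: V=0.7143
k=1 load: inc=0.714286, refl=0.714286·0.818182=0.5844; V=0.000000+0.714286+0.584416=1.2987
k=2 src: inc=0.584416, refl=0.584416·0.714286=0.4174; V=0.714286+0.584416+0.417440=1.7161
k=3 load: inc=0.417440, refl=0.417440·0.818182=0.3415; V=1.298701+0.417440+0.341542=2.0577

0 0 source 0.7143
1 1 load 1.2987
2 2 source 1.7161
3 3 load 2.0577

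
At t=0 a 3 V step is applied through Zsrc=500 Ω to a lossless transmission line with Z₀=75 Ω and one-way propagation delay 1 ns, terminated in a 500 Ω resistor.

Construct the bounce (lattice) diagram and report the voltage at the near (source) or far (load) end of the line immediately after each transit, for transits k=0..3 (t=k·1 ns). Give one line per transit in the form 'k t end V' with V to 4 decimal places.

0 0 source 0.3913
1 1 load 0.6805
2 2 source 0.8943
3 3 load 1.0523

Γ_L=0.739130, Γ_S=0.739130; launch V₁=3·75/575=0.391304
k=0 src: V=0.3913
k=1 load: inc=0.391304, refl=0.391304·0.739130=0.2892; V=0.000000+0.391304+0.289225=0.6805
k=2 src: inc=0.289225, refl=0.289225·0.739130=0.2138; V=0.391304+0.289225+0.213775=0.8943
k=3 load: inc=0.213775, refl=0.213775·0.739130=0.1580; V=0.680529+0.213775+0.158008=1.0523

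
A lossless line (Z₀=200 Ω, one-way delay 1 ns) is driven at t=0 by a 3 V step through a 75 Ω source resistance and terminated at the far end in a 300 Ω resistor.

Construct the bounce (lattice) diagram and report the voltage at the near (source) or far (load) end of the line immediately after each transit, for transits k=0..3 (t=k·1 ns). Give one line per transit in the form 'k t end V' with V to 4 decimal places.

Γ_L=0.200000, Γ_S=-0.454545; launch V₁=3·200/275=2.181818
k=0 src: V=2.1818
k=1 load: inc=2.181818, refl=2.181818·0.200000=0.4364; V=0.000000+2.181818+0.436364=2.6182
k=2 src: inc=0.436364, refl=0.436364·-0.454545=-0.1983; V=2.181818+0.436364+-0.198347=2.4198
k=3 load: inc=-0.198347, refl=-0.198347·0.200000=-0.0397; V=2.618182+-0.198347+-0.039669=2.3802

0 0 source 2.1818
1 1 load 2.6182
2 2 source 2.4198
3 3 load 2.3802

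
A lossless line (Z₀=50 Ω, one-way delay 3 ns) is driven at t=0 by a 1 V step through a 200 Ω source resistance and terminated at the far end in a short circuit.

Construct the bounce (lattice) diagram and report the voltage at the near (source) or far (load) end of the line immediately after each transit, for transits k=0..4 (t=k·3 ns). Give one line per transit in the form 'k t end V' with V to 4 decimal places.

0 0 source 0.2000
1 3 load 0.0000
2 6 source -0.1200
3 9 load 0.0000
4 12 source 0.0720

Γ_L=-1.000000, Γ_S=0.600000; launch V₁=1·50/250=0.200000
k=0 src: V=0.2000
k=1 load: inc=0.200000, refl=0.200000·-1.000000=-0.2000; V=0.000000+0.200000+-0.200000=0.0000
k=2 src: inc=-0.200000, refl=-0.200000·0.600000=-0.1200; V=0.200000+-0.200000+-0.120000=-0.1200
k=3 load: inc=-0.120000, refl=-0.120000·-1.000000=0.1200; V=0.000000+-0.120000+0.120000=0.0000
k=4 src: inc=0.120000, refl=0.120000·0.600000=0.0720; V=-0.120000+0.120000+0.072000=0.0720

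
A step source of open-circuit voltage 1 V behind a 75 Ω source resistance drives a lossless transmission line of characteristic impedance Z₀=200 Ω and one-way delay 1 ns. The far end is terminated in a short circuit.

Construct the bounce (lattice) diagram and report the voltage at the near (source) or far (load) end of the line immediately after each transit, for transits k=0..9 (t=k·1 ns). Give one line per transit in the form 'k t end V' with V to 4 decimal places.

Γ_L=-1.000000, Γ_S=-0.454545; launch V₁=1·200/275=0.727273
k=0 src: V=0.7273
k=1 load: inc=0.727273, refl=0.727273·-1.000000=-0.7273; V=0.000000+0.727273+-0.727273=0.0000
k=2 src: inc=-0.727273, refl=-0.727273·-0.454545=0.3306; V=0.727273+-0.727273+0.330579=0.3306
k=3 load: inc=0.330579, refl=0.330579·-1.000000=-0.3306; V=0.000000+0.330579+-0.330579=0.0000
k=4 src: inc=-0.330579, refl=-0.330579·-0.454545=0.1503; V=0.330579+-0.330579+0.150263=0.1503
k=5 load: inc=0.150263, refl=0.150263·-1.000000=-0.1503; V=0.000000+0.150263+-0.150263=0.0000
k=6 src: inc=-0.150263, refl=-0.150263·-0.454545=0.0683; V=0.150263+-0.150263+0.068301=0.0683
k=7 load: inc=0.068301, refl=0.068301·-1.000000=-0.0683; V=0.000000+0.068301+-0.068301=0.0000
k=8 src: inc=-0.068301, refl=-0.068301·-0.454545=0.0310; V=0.068301+-0.068301+0.031046=0.0310
k=9 load: inc=0.031046, refl=0.031046·-1.000000=-0.0310; V=0.000000+0.031046+-0.031046=0.0000

0 0 source 0.7273
1 1 load 0.0000
2 2 source 0.3306
3 3 load 0.0000
4 4 source 0.1503
5 5 load 0.0000
6 6 source 0.0683
7 7 load 0.0000
8 8 source 0.0310
9 9 load 0.0000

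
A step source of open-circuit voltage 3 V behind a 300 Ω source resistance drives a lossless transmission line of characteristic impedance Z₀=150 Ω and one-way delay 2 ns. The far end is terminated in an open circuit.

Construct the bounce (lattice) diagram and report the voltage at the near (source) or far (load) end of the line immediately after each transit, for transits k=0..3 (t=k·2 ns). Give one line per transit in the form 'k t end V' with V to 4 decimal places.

Γ_L=1.000000, Γ_S=0.333333; launch V₁=3·150/450=1.000000
k=0 src: V=1.0000
k=1 load: inc=1.000000, refl=1.000000·1.000000=1.0000; V=0.000000+1.000000+1.000000=2.0000
k=2 src: inc=1.000000, refl=1.000000·0.333333=0.3333; V=1.000000+1.000000+0.333333=2.3333
k=3 load: inc=0.333333, refl=0.333333·1.000000=0.3333; V=2.000000+0.333333+0.333333=2.6667

0 0 source 1.0000
1 2 load 2.0000
2 4 source 2.3333
3 6 load 2.6667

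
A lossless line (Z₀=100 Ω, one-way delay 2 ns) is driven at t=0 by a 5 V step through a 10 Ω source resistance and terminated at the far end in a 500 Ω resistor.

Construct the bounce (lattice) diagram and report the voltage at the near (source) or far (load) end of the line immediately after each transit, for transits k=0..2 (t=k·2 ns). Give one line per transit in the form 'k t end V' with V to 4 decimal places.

0 0 source 4.5455
1 2 load 7.5758
2 4 source 5.0964

Γ_L=0.666667, Γ_S=-0.818182; launch V₁=5·100/110=4.545455
k=0 src: V=4.5455
k=1 load: inc=4.545455, refl=4.545455·0.666667=3.0303; V=0.000000+4.545455+3.030303=7.5758
k=2 src: inc=3.030303, refl=3.030303·-0.818182=-2.4793; V=4.545455+3.030303+-2.479339=5.0964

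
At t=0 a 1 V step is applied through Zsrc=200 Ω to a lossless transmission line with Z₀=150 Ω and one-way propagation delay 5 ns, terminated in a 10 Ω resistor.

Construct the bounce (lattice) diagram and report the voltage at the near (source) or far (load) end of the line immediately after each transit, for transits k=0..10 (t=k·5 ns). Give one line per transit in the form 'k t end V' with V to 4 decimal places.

0 0 source 0.4286
1 5 load 0.0536
2 10 source 0.0000
3 15 load 0.0469
4 20 source 0.0536
5 25 load 0.0477
6 30 source 0.0469
7 35 load 0.0476
8 40 source 0.0477
9 45 load 0.0476
10 50 source 0.0476

Γ_L=-0.875000, Γ_S=0.142857; launch V₁=1·150/350=0.428571
k=0 src: V=0.4286
k=1 load: inc=0.428571, refl=0.428571·-0.875000=-0.3750; V=0.000000+0.428571+-0.375000=0.0536
k=2 src: inc=-0.375000, refl=-0.375000·0.142857=-0.0536; V=0.428571+-0.375000+-0.053571=0.0000
k=3 load: inc=-0.053571, refl=-0.053571·-0.875000=0.0469; V=0.053571+-0.053571+0.046875=0.0469
k=4 src: inc=0.046875, refl=0.046875·0.142857=0.0067; V=0.000000+0.046875+0.006696=0.0536
k=5 load: inc=0.006696, refl=0.006696·-0.875000=-0.0059; V=0.046875+0.006696+-0.005859=0.0477
k=6 src: inc=-0.005859, refl=-0.005859·0.142857=-0.0008; V=0.053571+-0.005859+-0.000837=0.0469
k=7 load: inc=-0.000837, refl=-0.000837·-0.875000=0.0007; V=0.047712+-0.000837+0.000732=0.0476
k=8 src: inc=0.000732, refl=0.000732·0.142857=0.0001; V=0.046875+0.000732+0.000105=0.0477
k=9 load: inc=0.000105, refl=0.000105·-0.875000=-0.0001; V=0.047607+0.000105+-0.000092=0.0476
k=10 src: inc=-0.000092, refl=-0.000092·0.142857=-0.0000; V=0.047712+-0.000092+-0.000013=0.0476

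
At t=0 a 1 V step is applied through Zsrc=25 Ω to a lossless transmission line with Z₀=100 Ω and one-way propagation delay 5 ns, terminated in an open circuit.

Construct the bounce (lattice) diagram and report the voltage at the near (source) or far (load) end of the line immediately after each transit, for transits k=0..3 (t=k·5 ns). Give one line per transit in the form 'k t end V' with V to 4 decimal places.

Γ_L=1.000000, Γ_S=-0.600000; launch V₁=1·100/125=0.800000
k=0 src: V=0.8000
k=1 load: inc=0.800000, refl=0.800000·1.000000=0.8000; V=0.000000+0.800000+0.800000=1.6000
k=2 src: inc=0.800000, refl=0.800000·-0.600000=-0.4800; V=0.800000+0.800000+-0.480000=1.1200
k=3 load: inc=-0.480000, refl=-0.480000·1.000000=-0.4800; V=1.600000+-0.480000+-0.480000=0.6400

0 0 source 0.8000
1 5 load 1.6000
2 10 source 1.1200
3 15 load 0.6400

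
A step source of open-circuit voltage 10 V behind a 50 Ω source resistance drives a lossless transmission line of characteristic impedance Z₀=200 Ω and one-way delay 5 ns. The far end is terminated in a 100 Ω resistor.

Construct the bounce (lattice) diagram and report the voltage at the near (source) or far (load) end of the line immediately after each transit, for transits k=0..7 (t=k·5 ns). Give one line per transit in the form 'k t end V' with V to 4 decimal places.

0 0 source 8.0000
1 5 load 5.3333
2 10 source 6.9333
3 15 load 6.4000
4 20 source 6.7200
5 25 load 6.6133
6 30 source 6.6773
7 35 load 6.6560

Γ_L=-0.333333, Γ_S=-0.600000; launch V₁=10·200/250=8.000000
k=0 src: V=8.0000
k=1 load: inc=8.000000, refl=8.000000·-0.333333=-2.6667; V=0.000000+8.000000+-2.666667=5.3333
k=2 src: inc=-2.666667, refl=-2.666667·-0.600000=1.6000; V=8.000000+-2.666667+1.600000=6.9333
k=3 load: inc=1.600000, refl=1.600000·-0.333333=-0.5333; V=5.333333+1.600000+-0.533333=6.4000
k=4 src: inc=-0.533333, refl=-0.533333·-0.600000=0.3200; V=6.933333+-0.533333+0.320000=6.7200
k=5 load: inc=0.320000, refl=0.320000·-0.333333=-0.1067; V=6.400000+0.320000+-0.106667=6.6133
k=6 src: inc=-0.106667, refl=-0.106667·-0.600000=0.0640; V=6.720000+-0.106667+0.064000=6.6773
k=7 load: inc=0.064000, refl=0.064000·-0.333333=-0.0213; V=6.613333+0.064000+-0.021333=6.6560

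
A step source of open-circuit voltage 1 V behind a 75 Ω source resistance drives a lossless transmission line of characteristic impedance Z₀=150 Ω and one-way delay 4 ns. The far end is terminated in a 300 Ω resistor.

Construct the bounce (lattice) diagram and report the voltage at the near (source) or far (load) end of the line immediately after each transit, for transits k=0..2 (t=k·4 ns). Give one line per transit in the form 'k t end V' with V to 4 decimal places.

0 0 source 0.6667
1 4 load 0.8889
2 8 source 0.8148

Γ_L=0.333333, Γ_S=-0.333333; launch V₁=1·150/225=0.666667
k=0 src: V=0.6667
k=1 load: inc=0.666667, refl=0.666667·0.333333=0.2222; V=0.000000+0.666667+0.222222=0.8889
k=2 src: inc=0.222222, refl=0.222222·-0.333333=-0.0741; V=0.666667+0.222222+-0.074074=0.8148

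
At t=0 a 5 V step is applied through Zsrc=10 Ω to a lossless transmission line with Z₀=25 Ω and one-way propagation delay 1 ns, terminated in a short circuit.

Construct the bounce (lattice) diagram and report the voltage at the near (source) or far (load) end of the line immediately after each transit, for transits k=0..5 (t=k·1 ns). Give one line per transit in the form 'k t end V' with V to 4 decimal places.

Γ_L=-1.000000, Γ_S=-0.428571; launch V₁=5·25/35=3.571429
k=0 src: V=3.5714
k=1 load: inc=3.571429, refl=3.571429·-1.000000=-3.5714; V=0.000000+3.571429+-3.571429=0.0000
k=2 src: inc=-3.571429, refl=-3.571429·-0.428571=1.5306; V=3.571429+-3.571429+1.530612=1.5306
k=3 load: inc=1.530612, refl=1.530612·-1.000000=-1.5306; V=0.000000+1.530612+-1.530612=0.0000
k=4 src: inc=-1.530612, refl=-1.530612·-0.428571=0.6560; V=1.530612+-1.530612+0.655977=0.6560
k=5 load: inc=0.655977, refl=0.655977·-1.000000=-0.6560; V=0.000000+0.655977+-0.655977=0.0000

0 0 source 3.5714
1 1 load 0.0000
2 2 source 1.5306
3 3 load 0.0000
4 4 source 0.6560
5 5 load 0.0000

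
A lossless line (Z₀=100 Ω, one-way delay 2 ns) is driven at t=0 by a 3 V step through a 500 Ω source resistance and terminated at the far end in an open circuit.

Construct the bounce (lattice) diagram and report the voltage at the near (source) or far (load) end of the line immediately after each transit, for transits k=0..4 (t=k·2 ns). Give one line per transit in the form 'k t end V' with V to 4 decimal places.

Γ_L=1.000000, Γ_S=0.666667; launch V₁=3·100/600=0.500000
k=0 src: V=0.5000
k=1 load: inc=0.500000, refl=0.500000·1.000000=0.5000; V=0.000000+0.500000+0.500000=1.0000
k=2 src: inc=0.500000, refl=0.500000·0.666667=0.3333; V=0.500000+0.500000+0.333333=1.3333
k=3 load: inc=0.333333, refl=0.333333·1.000000=0.3333; V=1.000000+0.333333+0.333333=1.6667
k=4 src: inc=0.333333, refl=0.333333·0.666667=0.2222; V=1.333333+0.333333+0.222222=1.8889

0 0 source 0.5000
1 2 load 1.0000
2 4 source 1.3333
3 6 load 1.6667
4 8 source 1.8889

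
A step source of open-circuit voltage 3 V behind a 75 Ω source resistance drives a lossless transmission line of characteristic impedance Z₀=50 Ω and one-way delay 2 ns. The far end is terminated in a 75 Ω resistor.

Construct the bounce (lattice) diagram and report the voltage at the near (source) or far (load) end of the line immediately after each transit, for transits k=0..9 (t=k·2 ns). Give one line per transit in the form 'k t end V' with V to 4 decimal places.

0 0 source 1.2000
1 2 load 1.4400
2 4 source 1.4880
3 6 load 1.4976
4 8 source 1.4995
5 10 load 1.4999
6 12 source 1.5000
7 14 load 1.5000
8 16 source 1.5000
9 18 load 1.5000

Γ_L=0.200000, Γ_S=0.200000; launch V₁=3·50/125=1.200000
k=0 src: V=1.2000
k=1 load: inc=1.200000, refl=1.200000·0.200000=0.2400; V=0.000000+1.200000+0.240000=1.4400
k=2 src: inc=0.240000, refl=0.240000·0.200000=0.0480; V=1.200000+0.240000+0.048000=1.4880
k=3 load: inc=0.048000, refl=0.048000·0.200000=0.0096; V=1.440000+0.048000+0.009600=1.4976
k=4 src: inc=0.009600, refl=0.009600·0.200000=0.0019; V=1.488000+0.009600+0.001920=1.4995
k=5 load: inc=0.001920, refl=0.001920·0.200000=0.0004; V=1.497600+0.001920+0.000384=1.4999
k=6 src: inc=0.000384, refl=0.000384·0.200000=0.0001; V=1.499520+0.000384+0.000077=1.5000
k=7 load: inc=0.000077, refl=0.000077·0.200000=0.0000; V=1.499904+0.000077+0.000015=1.5000
k=8 src: inc=0.000015, refl=0.000015·0.200000=0.0000; V=1.499981+0.000015+0.000003=1.5000
k=9 load: inc=0.000003, refl=0.000003·0.200000=0.0000; V=1.499996+0.000003+0.000001=1.5000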